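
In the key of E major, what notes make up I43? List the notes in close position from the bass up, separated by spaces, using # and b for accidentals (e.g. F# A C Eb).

In E major, scale degree 1 is E, and the diatonic chord built there is a major seventh chord.
That chord is spelled E-G#-B-D#.
The figured bass 43 indicates second inversion, placing the fifth (B) in the bass: B-D#-E-G#.

B D# E G#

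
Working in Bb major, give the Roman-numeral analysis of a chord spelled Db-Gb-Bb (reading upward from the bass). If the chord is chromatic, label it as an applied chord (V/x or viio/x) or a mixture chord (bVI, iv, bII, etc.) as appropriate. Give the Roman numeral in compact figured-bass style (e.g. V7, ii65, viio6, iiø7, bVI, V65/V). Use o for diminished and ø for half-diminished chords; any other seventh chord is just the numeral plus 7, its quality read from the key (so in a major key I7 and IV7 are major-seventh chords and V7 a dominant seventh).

bVI64

Stacked in thirds the chord is Gb-Bb-Db: a major triad on Gb.
Gb is the lowered sixth degree of Bb major (diatonic 6 would be G). This is a major triad on the lowered sixth degree, borrowed from the parallel minor.
With Db in the bass the chord is in second inversion, so the figured bass is 64.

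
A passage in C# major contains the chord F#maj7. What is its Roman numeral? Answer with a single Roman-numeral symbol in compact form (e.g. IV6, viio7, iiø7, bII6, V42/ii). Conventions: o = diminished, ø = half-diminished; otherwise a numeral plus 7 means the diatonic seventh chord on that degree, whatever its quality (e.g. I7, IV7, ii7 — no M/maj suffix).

IV7

Stacked in thirds the chord is F#-A#-C#-E#: a major seventh chord on F#.
In C# major, F# is the subdominant; the diatonic major seventh chord there is IV7.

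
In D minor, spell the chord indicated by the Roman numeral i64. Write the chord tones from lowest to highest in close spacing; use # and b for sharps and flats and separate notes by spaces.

In D minor, scale degree 1 is D, and the diatonic chord built there is a minor triad.
Stacking thirds from D gives D-F-A.
The figured bass 64 indicates second inversion, placing the fifth (A) in the bass: A-D-F.

A D F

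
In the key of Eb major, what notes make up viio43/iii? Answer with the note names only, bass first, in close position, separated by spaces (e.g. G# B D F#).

C Eb F# A

The slash marks an applied leading-tone chord: viio of iii. In Eb major, iii is G, so the leading tone to it is F#, a half step below.
Building a fully diminished seventh chord on F# gives F#-A-C-Eb.
With the 43 figure the chord is in second inversion; from the bass C upward in close position it reads C-Eb-F#-A.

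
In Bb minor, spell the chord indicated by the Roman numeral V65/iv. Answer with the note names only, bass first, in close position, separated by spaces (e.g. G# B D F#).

The slash means an applied dominant: we want the dominant of iv. In Bb minor, iv is Eb minor, and its dominant is built on Bb.
Building a dominant seventh chord on Bb gives Bb-D-F-Ab.
With the 65 figure the chord is in first inversion; from the bass D upward in close position it reads D-F-Ab-Bb.

D F Ab Bb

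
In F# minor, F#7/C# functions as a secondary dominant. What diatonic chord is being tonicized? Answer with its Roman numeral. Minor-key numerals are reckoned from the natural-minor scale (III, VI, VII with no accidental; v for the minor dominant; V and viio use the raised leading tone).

iv

The chord is a dominant seventh chord on F#.
A dominant resolves down a perfect fifth: F# → B. In F# minor, B is scale degree 4, i.e. iv.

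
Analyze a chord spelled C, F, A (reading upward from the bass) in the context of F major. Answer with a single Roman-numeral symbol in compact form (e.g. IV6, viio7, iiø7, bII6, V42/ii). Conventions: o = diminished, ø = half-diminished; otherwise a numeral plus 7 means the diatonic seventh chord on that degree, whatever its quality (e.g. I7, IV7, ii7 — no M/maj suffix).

I64

The pitches F-A-C form a major triad rooted on F.
F is scale degree 1 in F major, and a major triad on that degree is written I.
With C in the bass the chord is in second inversion, so the figured bass is 64.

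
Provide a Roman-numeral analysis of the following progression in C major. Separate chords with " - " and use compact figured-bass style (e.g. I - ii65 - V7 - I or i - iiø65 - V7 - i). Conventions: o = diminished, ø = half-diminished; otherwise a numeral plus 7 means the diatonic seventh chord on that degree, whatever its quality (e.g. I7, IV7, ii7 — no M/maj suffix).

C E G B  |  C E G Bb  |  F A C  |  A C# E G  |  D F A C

C-E-G-B has root C, degree 1 in C major, so I7.
C-E-G-Bb is the secondary dominant of IV (dominant seventh chord on C): V7/IV.
F-A-C: root F is the subdominant; major triad there is IV.
A-C#-E-G is the secondary dominant of ii (dominant seventh chord on A): V7/ii.
D-F-A-C: root D is the supertonic; minor seventh chord there is ii7.

I7 - V7/IV - IV - V7/ii - ii7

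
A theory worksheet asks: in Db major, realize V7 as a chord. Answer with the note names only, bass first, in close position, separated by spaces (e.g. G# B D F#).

In Db major, the dominant is Ab, and the diatonic chord built there is a dominant seventh chord.
Stacking thirds from Ab gives Ab-C-Eb-Gb.

Ab C Eb Gb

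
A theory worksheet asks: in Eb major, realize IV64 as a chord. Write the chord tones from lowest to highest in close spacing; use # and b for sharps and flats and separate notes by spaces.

Eb Ab C

The numeral's case and figure indicate a major triad. In Eb major its root, the subdominant, is Ab.
Stacking thirds from Ab gives Ab-C-Eb.
With the 64 figure the chord is in second inversion; from the bass Eb upward in close position it reads Eb-Ab-C.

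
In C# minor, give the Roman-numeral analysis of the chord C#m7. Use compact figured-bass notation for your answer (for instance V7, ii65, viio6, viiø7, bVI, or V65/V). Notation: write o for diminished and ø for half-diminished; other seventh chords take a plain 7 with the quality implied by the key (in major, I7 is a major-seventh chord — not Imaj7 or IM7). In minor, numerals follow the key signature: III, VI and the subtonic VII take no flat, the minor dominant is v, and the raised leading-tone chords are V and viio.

i7

The pitches C#-E-G#-B form a minor seventh chord rooted on C#.
In C# minor, C# is the tonic; the diatonic minor seventh chord there is i7.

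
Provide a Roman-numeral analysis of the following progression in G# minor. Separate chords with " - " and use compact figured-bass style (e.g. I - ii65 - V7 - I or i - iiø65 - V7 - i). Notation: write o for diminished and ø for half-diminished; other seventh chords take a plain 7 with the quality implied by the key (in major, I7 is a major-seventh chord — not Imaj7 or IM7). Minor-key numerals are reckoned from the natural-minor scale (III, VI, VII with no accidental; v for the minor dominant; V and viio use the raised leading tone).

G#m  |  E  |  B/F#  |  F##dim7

i - VI - III64 - viio7

G#m: root G# is the tonic; minor triad there is i.
E has root E, degree 6 in G# minor, so VI.
B/F# has root B, degree 3 in G# minor, so III64.
F##dim7: root F## is the leading tone; fully diminished seventh chord there is viio7.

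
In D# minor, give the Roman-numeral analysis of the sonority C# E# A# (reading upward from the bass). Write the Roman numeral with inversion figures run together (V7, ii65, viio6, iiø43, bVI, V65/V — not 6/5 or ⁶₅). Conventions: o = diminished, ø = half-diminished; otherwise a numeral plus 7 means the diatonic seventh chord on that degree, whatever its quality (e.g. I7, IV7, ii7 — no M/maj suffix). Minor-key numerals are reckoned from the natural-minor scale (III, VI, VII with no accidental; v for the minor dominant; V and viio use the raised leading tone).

v6

Stacked in thirds the chord is A#-C#-E#: a minor triad on A#.
A# is scale degree 5 in D# minor, and a minor triad on that degree is written v.
With C# in the bass the chord is in first inversion, so the figured bass is 6.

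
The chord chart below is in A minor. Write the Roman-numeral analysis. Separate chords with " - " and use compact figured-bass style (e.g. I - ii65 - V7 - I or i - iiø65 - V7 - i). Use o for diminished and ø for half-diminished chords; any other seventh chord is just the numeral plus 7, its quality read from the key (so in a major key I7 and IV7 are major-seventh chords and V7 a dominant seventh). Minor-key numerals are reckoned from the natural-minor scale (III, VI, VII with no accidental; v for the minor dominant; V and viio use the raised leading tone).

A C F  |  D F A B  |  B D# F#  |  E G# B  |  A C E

VI6 - iiø65 - V/V - V - i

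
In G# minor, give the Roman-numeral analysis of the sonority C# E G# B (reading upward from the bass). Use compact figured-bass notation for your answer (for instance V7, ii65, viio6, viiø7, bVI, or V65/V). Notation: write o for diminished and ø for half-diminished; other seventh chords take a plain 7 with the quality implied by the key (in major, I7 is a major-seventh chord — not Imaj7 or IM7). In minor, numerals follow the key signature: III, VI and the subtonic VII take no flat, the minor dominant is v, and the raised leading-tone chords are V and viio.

iv7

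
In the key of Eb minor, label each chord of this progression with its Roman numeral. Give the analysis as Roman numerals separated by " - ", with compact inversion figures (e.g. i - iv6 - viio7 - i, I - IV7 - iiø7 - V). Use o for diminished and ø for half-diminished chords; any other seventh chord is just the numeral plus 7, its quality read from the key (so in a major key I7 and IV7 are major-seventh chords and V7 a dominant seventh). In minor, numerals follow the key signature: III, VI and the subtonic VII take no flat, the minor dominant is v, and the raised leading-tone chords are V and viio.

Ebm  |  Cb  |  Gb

i - VI - III

Ebm: root Eb is the tonic; minor triad there is i.
Cb: root Cb is the submediant; major triad there is VI.
Gb: root Gb is the mediant; major triad there is III.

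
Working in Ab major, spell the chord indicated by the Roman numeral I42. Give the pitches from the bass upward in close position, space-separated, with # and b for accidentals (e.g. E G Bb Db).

G Ab C Eb

In Ab major, scale degree 1 is Ab, and the diatonic chord built there is a major seventh chord.
That chord is spelled Ab-C-Eb-G.
With the 42 figure the chord is in third inversion; from the bass G upward in close position it reads G-Ab-C-Eb.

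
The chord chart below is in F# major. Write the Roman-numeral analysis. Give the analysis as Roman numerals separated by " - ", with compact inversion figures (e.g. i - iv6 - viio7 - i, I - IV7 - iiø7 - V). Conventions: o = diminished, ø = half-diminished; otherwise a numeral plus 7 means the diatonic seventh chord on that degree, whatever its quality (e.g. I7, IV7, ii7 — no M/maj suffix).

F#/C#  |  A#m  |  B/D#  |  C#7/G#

I64 - iii - IV6 - V43

F#/C#: root F# is the tonic; major triad there is I64.
A#m: minor triad on A# = scale degree 3 → iii.
B/D#: major triad on B = scale degree 4 → IV6.
C#7/G#: dominant seventh chord on C# = scale degree 5 → V43.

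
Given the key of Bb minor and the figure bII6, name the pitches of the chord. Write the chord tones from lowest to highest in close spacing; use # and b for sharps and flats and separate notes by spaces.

Eb Gb Cb

Scale degree 2 in Bb minor is C; lowering it a half step gives Cb. bII6 is the Neapolitan sixth — a major triad on the lowered second degree, here in its customary first inversion.
So the chord is Cb-Eb-Gb.
With the 6 figure the chord is in first inversion; from the bass Eb upward in close position it reads Eb-Gb-Cb.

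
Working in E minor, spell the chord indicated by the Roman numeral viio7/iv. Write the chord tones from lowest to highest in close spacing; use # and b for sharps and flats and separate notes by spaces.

G# B D F

viio7/iv is a secondary leading-tone chord. The target iv is A in E minor; the applied chord is rooted a semitone below, on G#.
Building a fully diminished seventh chord on G# gives G#-B-D-F.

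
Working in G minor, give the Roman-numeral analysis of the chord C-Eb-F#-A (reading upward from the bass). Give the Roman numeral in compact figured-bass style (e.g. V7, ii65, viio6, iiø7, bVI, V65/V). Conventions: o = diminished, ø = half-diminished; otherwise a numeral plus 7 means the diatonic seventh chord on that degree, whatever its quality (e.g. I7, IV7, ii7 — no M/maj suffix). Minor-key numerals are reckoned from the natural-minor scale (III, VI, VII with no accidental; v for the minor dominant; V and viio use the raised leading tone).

viio43

The pitches F#-A-C-Eb form a fully diminished seventh chord rooted on F#.
F# is scale degree 7 in G minor, and a fully diminished seventh chord on that degree is written viio7.
With C in the bass the chord is in second inversion, so the figured bass is 43.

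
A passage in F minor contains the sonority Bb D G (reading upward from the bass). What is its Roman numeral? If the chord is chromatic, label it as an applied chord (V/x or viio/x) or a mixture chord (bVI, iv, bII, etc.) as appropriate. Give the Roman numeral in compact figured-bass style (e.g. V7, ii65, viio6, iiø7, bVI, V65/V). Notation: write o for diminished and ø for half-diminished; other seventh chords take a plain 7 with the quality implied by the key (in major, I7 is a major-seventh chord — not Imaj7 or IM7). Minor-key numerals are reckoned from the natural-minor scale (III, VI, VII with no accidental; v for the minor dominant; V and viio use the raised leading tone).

Stacked in thirds the chord is G-Bb-D: a minor triad on G.
G is the second degree of F minor. This is the minor supertonic, borrowed from the parallel major (the Dorian ii).
With Bb in the bass the chord is in first inversion, so the figured bass is 6.

ii6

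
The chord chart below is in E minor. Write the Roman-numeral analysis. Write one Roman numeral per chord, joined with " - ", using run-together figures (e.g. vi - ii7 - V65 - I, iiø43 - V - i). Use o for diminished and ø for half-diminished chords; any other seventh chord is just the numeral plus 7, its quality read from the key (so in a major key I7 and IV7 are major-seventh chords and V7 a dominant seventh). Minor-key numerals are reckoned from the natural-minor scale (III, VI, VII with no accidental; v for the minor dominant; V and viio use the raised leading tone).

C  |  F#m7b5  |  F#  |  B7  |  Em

VI - iiø7 - V/V - V7 - i

C has root C, degree 6 in E minor, so VI.
F#m7b5 has root F#, degree 2 in E minor, so iiø7.
F#: chromatic; F# is V of V, so V/V.
B7: root B is the dominant; dominant seventh chord there is V7.
Em: root E is the tonic; minor triad there is i.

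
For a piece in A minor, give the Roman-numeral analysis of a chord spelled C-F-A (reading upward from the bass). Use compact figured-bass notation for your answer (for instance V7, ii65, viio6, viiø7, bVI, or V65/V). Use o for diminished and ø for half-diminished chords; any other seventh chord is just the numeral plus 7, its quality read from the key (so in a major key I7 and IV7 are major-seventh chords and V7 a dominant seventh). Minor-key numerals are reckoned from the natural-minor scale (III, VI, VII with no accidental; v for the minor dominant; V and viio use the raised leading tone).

Stacked in thirds the chord is F-A-C: a major triad on F.
F is scale degree 6 in A minor, and a major triad on that degree is written VI.
With C in the bass the chord is in second inversion, so the figured bass is 64.

VI64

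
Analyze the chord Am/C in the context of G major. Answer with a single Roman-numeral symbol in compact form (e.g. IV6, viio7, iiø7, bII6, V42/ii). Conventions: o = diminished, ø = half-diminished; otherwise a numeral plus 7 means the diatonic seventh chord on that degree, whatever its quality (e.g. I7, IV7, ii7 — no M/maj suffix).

ii6

Stacked in thirds the chord is A-C-E: a minor triad on A.
A is scale degree 2 in G major, and a minor triad on that degree is written ii.
With C in the bass the chord is in first inversion, so the figured bass is 6.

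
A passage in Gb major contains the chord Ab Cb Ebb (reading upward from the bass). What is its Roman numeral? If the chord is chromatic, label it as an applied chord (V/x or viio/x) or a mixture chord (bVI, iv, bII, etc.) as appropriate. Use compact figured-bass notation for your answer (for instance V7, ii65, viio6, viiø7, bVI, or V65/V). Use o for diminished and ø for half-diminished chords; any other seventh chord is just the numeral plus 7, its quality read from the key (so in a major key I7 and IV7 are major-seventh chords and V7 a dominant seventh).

iio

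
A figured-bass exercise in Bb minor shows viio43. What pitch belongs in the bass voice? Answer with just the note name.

viio in Bb minor has root A; the chord is A-C-Eb-Gb.
The figure 43 means second inversion — the fifth is in the bass.

Eb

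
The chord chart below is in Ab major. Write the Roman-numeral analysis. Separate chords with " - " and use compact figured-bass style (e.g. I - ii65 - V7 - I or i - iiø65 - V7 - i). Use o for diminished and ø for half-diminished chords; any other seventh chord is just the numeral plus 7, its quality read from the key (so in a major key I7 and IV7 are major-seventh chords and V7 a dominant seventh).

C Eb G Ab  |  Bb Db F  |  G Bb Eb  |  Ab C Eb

I65 - ii - V6 - I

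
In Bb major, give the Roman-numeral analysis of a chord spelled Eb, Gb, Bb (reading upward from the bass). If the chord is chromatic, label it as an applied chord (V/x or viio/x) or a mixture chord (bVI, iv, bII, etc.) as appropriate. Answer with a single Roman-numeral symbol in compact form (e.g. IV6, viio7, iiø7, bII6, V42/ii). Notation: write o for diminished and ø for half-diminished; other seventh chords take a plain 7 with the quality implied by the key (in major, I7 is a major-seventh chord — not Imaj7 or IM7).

iv

Stacked in thirds the chord is Eb-Gb-Bb: a minor triad on Eb.
Eb is the fourth degree of Bb major. This is the minor subdominant, borrowed from the parallel minor.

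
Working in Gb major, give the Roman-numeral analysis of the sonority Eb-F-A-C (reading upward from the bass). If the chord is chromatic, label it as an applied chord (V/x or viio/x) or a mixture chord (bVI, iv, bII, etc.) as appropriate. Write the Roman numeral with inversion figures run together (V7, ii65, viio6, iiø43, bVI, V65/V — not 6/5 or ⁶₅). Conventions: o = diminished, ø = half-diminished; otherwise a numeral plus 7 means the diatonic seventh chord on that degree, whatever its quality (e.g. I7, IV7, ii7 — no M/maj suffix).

The pitches F-A-C-Eb form a dominant seventh chord rooted on F.
F is not a diatonic chord root with this quality in Gb major, but it lies a perfect fifth above Bb (iii), so the chord functions as an applied dominant of iii.
With Eb in the bass the chord is in third inversion, so the figured bass is 42.

V42/iii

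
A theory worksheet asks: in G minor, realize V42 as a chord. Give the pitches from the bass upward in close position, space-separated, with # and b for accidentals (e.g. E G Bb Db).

C D F# A

In G minor, the fifth degree is D. The dominant is major (leading tone raised), so V is a dominant seventh chord.
That chord is spelled D-F#-A-C.
With the 42 figure the chord is in third inversion; from the bass C upward in close position it reads C-D-F#-A.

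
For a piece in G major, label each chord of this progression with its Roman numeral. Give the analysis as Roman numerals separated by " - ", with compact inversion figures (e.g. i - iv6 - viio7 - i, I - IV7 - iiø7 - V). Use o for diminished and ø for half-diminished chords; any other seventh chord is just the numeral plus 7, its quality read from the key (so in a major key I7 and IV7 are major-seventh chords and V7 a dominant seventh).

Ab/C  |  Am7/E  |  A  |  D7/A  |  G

Ab/C: major triad on Ab — chromatic; Ab is the lowered second degree, so this is the Neapolitan sixth, bII6 (third, C, in the bass — hence the 6).
Am7/E has root A, degree 2 in G major, so ii43.
A: a major triad on A, the applied dominant of V → V/V.
D7/A: dominant seventh chord on D = scale degree 5 → V43.
G has root G, degree 1 in G major, so I.

bII6 - ii43 - V/V - V43 - I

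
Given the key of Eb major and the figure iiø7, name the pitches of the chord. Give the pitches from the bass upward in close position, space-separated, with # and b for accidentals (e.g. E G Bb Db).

iiø7 is the half-diminished supertonic seventh, borrowed from the parallel minor. In Eb major that root is F.
So the chord is F-Ab-Cb-Eb.

F Ab Cb Eb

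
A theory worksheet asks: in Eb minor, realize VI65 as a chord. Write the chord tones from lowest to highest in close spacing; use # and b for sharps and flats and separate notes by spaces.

Eb Gb Bb Cb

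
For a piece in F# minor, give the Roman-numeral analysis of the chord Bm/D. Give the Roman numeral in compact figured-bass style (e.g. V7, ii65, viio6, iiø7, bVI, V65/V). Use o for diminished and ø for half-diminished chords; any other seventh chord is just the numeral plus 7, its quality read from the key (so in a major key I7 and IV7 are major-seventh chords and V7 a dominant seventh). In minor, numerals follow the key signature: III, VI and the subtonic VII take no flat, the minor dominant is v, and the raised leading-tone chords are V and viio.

iv6

Stacked in thirds the chord is B-D-F#: a minor triad on B.
B is scale degree 4 in F# minor, and a minor triad on that degree is written iv.
With D in the bass the chord is in first inversion, so the figured bass is 6.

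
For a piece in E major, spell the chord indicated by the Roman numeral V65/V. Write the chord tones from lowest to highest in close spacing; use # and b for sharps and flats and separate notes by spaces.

A# C# E F#

The slash means an applied dominant: we want the dominant of V. In E major, V is B major, and its dominant is built on F#.
Building a dominant seventh chord on F# gives F#-A#-C#-E.
With the 65 figure the chord is in first inversion; from the bass A# upward in close position it reads A#-C#-E-F#.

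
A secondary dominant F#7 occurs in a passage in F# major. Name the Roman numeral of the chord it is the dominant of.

IV

The chord is a dominant seventh chord on F#.
A dominant resolves down a perfect fifth: F# → B. In F# major, B is scale degree 4, i.e. IV.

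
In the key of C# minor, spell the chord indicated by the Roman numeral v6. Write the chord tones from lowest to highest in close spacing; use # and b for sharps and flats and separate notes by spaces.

In C# minor, the dominant is G#, and the diatonic chord built there is a minor triad.
Stacking thirds from G# gives G#-B-D#.
With the 6 figure the chord is in first inversion; from the bass B upward in close position it reads B-D#-G#.

B D# G#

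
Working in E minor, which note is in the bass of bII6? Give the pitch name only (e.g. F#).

A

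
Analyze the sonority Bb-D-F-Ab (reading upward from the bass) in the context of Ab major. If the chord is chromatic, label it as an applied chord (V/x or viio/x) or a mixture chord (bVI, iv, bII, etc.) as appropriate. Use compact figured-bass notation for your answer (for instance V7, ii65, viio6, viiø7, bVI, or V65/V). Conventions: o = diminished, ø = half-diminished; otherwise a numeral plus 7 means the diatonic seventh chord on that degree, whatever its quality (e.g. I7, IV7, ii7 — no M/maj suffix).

Stacked in thirds the chord is Bb-D-F-Ab: a dominant seventh chord on Bb.
Bb is not a diatonic chord root with this quality in Ab major, but it lies a perfect fifth above Eb (V), so the chord functions as an applied dominant of V.

V7/V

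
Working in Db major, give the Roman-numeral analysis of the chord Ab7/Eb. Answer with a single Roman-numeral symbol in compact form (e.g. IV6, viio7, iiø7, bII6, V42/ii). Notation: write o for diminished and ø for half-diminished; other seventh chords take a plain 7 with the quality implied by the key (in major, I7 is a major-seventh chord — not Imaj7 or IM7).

The pitches Ab-C-Eb-Gb form a dominant seventh chord rooted on Ab.
Ab is scale degree 5 in Db major, and a dominant seventh chord on that degree is written V7.
With Eb in the bass the chord is in second inversion, so the figured bass is 43.

V43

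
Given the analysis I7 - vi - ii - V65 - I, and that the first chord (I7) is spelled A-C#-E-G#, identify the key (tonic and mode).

I7 is given as A-C#-E-G# — a major seventh chord with root A.
If A is scale degree 1 and the mode makes that degree carry a major seventh chord, the tonic is A and the mode is major.

A major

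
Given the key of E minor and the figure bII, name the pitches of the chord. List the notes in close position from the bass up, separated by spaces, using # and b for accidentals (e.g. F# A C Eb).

bII is the Neapolitan chord — a major triad on the lowered second degree. In E minor that root is F.
So the chord is F-A-C.

F A C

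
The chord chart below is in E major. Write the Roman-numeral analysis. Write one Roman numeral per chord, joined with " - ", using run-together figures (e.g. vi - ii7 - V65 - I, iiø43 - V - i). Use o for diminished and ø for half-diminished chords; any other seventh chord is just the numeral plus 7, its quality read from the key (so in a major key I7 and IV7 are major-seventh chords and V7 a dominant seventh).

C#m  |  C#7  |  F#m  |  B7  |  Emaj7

C#m: root C# is the submediant; minor triad there is vi.
C#7 is the secondary dominant of ii (dominant seventh chord on C#): V7/ii.
F#m has root F#, degree 2 in E major, so ii.
B7: dominant seventh chord on B = scale degree 5 → V7.
Emaj7: major seventh chord on E = scale degree 1 → I7.

vi - V7/ii - ii - V7 - I7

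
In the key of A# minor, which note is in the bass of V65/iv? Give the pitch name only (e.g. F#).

The applied chord V65/iv is rooted on A#: A#-C##-E#-G#.
The figure 65 means first inversion — the third is in the bass.

C##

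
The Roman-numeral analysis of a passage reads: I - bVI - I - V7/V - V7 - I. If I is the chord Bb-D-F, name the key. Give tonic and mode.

Bb major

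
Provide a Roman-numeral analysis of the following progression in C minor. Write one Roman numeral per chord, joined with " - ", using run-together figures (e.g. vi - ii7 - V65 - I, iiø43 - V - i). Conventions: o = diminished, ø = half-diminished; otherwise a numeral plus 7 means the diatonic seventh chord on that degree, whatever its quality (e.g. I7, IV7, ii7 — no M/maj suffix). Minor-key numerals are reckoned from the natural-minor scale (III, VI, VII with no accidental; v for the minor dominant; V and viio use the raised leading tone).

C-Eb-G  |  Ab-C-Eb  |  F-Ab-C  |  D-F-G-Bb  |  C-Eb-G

i - VI - iv - v43 - i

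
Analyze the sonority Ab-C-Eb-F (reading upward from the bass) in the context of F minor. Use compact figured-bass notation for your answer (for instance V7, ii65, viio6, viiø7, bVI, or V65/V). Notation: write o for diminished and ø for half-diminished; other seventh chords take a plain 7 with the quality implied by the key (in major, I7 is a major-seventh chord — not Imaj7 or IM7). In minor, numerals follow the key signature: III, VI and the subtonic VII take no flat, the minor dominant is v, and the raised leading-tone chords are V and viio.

i65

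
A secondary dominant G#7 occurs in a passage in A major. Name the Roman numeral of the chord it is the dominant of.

iii

The chord is a dominant seventh chord on G#.
A dominant resolves down a perfect fifth: G# → C#. In A major, C# is scale degree 3, i.e. iii.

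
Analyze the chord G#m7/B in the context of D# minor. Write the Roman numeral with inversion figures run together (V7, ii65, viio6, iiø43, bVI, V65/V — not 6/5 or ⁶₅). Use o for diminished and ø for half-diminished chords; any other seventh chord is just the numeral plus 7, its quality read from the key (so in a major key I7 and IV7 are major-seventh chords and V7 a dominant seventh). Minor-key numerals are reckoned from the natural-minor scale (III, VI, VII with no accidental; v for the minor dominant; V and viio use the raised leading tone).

iv65

Stacked in thirds the chord is G#-B-D#-F#: a minor seventh chord on G#.
G# is scale degree 4 in D# minor, and a minor seventh chord on that degree is written iv7.
With B in the bass the chord is in first inversion, so the figured bass is 65.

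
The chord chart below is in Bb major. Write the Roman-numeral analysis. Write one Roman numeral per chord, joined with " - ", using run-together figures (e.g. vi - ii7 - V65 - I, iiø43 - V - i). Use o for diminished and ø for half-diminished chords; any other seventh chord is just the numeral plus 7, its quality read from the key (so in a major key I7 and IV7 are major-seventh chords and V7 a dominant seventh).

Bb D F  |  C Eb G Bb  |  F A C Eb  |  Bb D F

Bb-D-F has root Bb, degree 1 in Bb major, so I.
C-Eb-G-Bb: minor seventh chord on C = scale degree 2 → ii7.
F-A-C-Eb: dominant seventh chord on F = scale degree 5 → V7.
Bb-D-F has root Bb, degree 1 in Bb major, so I.

I - ii7 - V7 - I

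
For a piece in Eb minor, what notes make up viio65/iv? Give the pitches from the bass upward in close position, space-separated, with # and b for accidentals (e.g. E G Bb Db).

Bb Db Fb G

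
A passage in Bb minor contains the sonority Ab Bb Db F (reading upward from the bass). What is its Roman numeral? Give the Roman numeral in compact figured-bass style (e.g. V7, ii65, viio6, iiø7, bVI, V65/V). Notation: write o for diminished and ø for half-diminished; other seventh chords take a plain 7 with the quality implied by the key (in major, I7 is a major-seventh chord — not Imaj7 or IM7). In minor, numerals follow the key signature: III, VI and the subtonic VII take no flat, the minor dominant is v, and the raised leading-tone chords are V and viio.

i42

Stacked in thirds the chord is Bb-Db-F-Ab: a minor seventh chord on Bb.
Bb is scale degree 1 in Bb minor, and a minor seventh chord on that degree is written i7.
With Ab in the bass the chord is in third inversion, so the figured bass is 42.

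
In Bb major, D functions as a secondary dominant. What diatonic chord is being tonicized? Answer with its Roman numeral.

vi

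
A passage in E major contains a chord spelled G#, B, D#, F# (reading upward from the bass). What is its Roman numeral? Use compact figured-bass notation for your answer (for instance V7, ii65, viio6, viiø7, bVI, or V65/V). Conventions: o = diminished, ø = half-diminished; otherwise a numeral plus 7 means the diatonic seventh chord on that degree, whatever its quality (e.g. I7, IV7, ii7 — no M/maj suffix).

iii7

Stacked in thirds the chord is G#-B-D#-F#: a minor seventh chord on G#.
In E major, G# is the mediant; the diatonic minor seventh chord there is iii7.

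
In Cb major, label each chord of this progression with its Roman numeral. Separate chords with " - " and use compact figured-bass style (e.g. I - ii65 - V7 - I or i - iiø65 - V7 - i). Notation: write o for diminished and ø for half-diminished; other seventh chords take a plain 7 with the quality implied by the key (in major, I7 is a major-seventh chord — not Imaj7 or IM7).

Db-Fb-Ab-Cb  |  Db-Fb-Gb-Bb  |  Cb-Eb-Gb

ii7 - V43 - I

Db-Fb-Ab-Cb: root Db is the supertonic; minor seventh chord there is ii7.
Db-Fb-Gb-Bb: root Gb is the dominant; dominant seventh chord there is V43.
Cb-Eb-Gb: root Cb is the tonic; major triad there is I.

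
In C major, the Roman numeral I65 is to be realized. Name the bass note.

E

I in C major has root C; the chord is C-E-G-B.
The figure 65 means first inversion — the third is in the bass.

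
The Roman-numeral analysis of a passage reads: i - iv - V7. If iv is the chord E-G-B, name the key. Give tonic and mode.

The chord Em is a minor triad rooted on E; its label is iv.
If E is scale degree 4 and the mode makes that degree carry a minor triad, the tonic is B and the mode is minor.

B minor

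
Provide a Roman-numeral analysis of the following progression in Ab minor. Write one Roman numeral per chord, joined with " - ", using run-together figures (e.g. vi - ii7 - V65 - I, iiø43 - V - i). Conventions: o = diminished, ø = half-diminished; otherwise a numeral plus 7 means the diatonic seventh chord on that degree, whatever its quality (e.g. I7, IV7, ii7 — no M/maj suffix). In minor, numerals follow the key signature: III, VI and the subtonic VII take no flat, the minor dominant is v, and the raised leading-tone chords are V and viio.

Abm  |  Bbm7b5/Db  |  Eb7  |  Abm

i - iiø65 - V7 - i

Abm has root Ab, degree 1 in Ab minor, so i.
Bbm7b5/Db: half-diminished seventh chord on Bb = scale degree 2 → iiø65.
Eb7 has root Eb, degree 5 in Ab minor, so V7.
Abm: root Ab is the tonic; minor triad there is i.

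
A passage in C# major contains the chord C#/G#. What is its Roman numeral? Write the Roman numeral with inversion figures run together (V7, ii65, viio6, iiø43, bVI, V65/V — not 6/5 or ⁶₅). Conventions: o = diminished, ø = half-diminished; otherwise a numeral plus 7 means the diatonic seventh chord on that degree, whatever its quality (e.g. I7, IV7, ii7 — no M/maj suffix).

I64

Stacked in thirds the chord is C#-E#-G#: a major triad on C#.
In C# major, C# is the tonic; the diatonic major triad there is I.
With G# in the bass the chord is in second inversion, so the figured bass is 64.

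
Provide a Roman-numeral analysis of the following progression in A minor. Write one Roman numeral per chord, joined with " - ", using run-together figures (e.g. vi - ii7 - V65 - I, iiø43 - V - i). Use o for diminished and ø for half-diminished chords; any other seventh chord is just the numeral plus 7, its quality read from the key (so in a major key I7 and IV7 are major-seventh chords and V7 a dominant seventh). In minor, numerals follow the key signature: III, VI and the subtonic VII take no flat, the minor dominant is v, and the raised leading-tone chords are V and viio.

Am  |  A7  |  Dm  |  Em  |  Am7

i - V7/iv - iv - v - i7

Am: root A is the tonic; minor triad there is i.
A7 is the secondary dominant of iv (dominant seventh chord on A): V7/iv.
Dm: minor triad on D = scale degree 4 → iv.
Em has root E, degree 5 in A minor, so v.
Am7: root A is the tonic; minor seventh chord there is i7.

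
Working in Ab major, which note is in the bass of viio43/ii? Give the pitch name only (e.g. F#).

The applied chord viio43/ii is rooted on A: A-C-Eb-Gb.
The figure 43 means second inversion — the fifth is in the bass.

Eb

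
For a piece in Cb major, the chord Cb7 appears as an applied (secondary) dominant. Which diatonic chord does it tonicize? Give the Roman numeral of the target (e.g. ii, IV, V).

The chord is a dominant seventh chord on Cb.
A dominant resolves down a perfect fifth: Cb → Fb. In Cb major, Fb is scale degree 4, i.e. IV.

IV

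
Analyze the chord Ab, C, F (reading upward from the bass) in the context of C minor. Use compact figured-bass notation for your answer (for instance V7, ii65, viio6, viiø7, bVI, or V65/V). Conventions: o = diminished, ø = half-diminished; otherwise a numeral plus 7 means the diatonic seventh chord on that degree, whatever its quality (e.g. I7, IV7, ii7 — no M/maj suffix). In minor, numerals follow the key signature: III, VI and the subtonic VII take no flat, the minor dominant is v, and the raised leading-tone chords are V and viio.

iv6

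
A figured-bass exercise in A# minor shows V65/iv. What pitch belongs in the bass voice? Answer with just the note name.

The applied chord V65/iv is rooted on A#: A#-C##-E#-G#.
The figure 65 means first inversion — the third is in the bass.

C##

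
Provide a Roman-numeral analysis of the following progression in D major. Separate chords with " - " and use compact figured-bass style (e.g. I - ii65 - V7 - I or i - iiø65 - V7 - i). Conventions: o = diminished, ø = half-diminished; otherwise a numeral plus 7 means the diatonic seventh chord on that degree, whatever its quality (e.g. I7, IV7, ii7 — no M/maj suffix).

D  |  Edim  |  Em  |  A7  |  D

D has root D, degree 1 in D major, so I.
Edim: E with this quality isn't in the key; it's iio, borrowed from the parallel minor.
Em: minor triad on E = scale degree 2 → ii.
A7: dominant seventh chord on A = scale degree 5 → V7.
D: root D is the tonic; major triad there is I.

I - iio - ii - V7 - I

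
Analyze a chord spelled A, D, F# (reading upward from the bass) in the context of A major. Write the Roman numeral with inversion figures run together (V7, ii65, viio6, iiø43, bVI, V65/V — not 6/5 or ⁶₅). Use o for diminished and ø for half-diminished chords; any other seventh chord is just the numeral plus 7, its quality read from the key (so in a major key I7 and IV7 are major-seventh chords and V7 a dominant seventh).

Stacked in thirds the chord is D-F#-A: a major triad on D.
In A major, D is the subdominant; the diatonic major triad there is IV.
With A in the bass the chord is in second inversion, so the figured bass is 64.

IV64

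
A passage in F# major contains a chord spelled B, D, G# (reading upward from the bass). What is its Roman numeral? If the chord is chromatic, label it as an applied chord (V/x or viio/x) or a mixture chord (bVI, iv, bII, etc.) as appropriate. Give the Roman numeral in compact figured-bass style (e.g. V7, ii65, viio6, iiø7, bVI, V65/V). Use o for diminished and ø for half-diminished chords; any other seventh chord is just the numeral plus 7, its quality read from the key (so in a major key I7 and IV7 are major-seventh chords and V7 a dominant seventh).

The pitches G#-B-D form a diminished triad rooted on G#.
G# is the second degree of F# major. This is the diminished supertonic triad, borrowed from the parallel minor.
With B in the bass the chord is in first inversion, so the figured bass is 6.

iio6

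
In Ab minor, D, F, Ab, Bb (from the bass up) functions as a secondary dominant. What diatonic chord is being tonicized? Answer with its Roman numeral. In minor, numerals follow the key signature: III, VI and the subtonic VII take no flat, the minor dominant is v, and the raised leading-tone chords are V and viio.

The chord is a dominant seventh chord on Bb.
A dominant resolves down a perfect fifth: Bb → Eb. In Ab minor, Eb is scale degree 5, i.e. V.

V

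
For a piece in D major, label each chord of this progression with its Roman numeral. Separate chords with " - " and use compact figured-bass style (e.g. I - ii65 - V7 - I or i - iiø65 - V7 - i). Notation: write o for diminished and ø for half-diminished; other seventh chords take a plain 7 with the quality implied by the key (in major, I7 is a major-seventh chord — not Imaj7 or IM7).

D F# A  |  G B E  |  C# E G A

D-F#-A: major triad on D = scale degree 1 → I.
G-B-E: root E is the supertonic; minor triad there is ii6.
C#-E-G-A: root A is the dominant; dominant seventh chord there is V65.

I - ii6 - V65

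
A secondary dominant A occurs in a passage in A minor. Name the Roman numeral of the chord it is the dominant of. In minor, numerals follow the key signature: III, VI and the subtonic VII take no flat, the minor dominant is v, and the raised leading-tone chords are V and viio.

iv

The chord is a major triad on A.
A dominant resolves down a perfect fifth: A → D. In A minor, D is scale degree 4, i.e. iv.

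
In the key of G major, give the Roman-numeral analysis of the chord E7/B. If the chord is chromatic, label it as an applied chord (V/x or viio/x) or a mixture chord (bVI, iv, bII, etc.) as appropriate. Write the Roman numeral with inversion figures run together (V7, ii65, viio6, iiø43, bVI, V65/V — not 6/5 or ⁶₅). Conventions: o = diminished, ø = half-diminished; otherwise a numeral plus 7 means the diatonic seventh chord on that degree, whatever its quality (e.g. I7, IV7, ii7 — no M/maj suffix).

Stacked in thirds the chord is E-G#-B-D: a dominant seventh chord on E.
E is not a diatonic chord root with this quality in G major, but it lies a perfect fifth above A (ii), so the chord functions as an applied dominant of ii.
With B in the bass the chord is in second inversion, so the figured bass is 43.

V43/ii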